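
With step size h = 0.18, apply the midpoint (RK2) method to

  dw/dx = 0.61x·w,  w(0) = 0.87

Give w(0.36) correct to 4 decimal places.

Midpoint: k1 = f(x_n, w_n); k2 = f(x_n + h/2, w_n + (h/2)·k1); w_{n+1} = w_n + h·k2.
x=0.000000, w=0.870000:
  k1 = f(0.000000, 0.870000) = 0.000000
  k2 = f(0.090000, 0.870000) = 0.047763
  w ← 0.870000 + 0.18·0.047763 = 0.878597
x=0.180000, w=0.878597:
  k1 = f(0.180000, 0.878597) = 0.096470
  k2 = f(0.270000, 0.887280) = 0.146135
  w ← 0.878597 + 0.18·0.146135 = 0.904902
w(0.36) ≈ 0.9049

0.9049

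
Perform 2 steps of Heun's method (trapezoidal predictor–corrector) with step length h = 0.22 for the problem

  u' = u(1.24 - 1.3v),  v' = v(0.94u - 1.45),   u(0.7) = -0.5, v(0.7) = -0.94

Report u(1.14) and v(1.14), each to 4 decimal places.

Heun on (u,v): k1 = f(t_n, state_n); k2 = f(t_n + h, state_n + h·k1); state_{n+1} = state_n + (h/2)·(k1 + k2).
0.700000: (-0.500000, -0.940000)
  k1 = (-1.231000, 1.804800)
  predictor → (-0.770820, -0.542944)
  k2 = (-1.499883, 1.180670)
  → (-0.800397, -0.611598)
0.920000: (-0.800397, -0.611598)
  k1 = (-1.628870, 1.346968)
  predictor → (-1.158749, -0.315265)
  k2 = (-1.911755, 0.800529)
  → (-1.189866, -0.375374)
(u(1.14), v(1.14)) ≈ (-1.1899, -0.3754)

-1.1899, -0.3754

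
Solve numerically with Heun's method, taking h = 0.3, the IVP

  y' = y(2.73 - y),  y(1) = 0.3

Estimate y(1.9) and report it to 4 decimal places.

Heun: k1 = f(x_n, y_n); k2 = f(x_n + h, y_n + h·k1); y_{n+1} = y_n + (h/2)·(k1 + k2).
x=1.000000, y=0.300000:
  k1 = f(1.000000, 0.300000) = 0.729000
  k2 = f(1.300000, 0.518700) = 1.147001
  y ← 0.300000 + (0.3/2)·(0.729000 + 1.147001) = 0.581400
x=1.300000, y=0.581400:
  k1 = f(1.300000, 0.581400) = 1.249196
  k2 = f(1.600000, 0.956159) = 1.696074
  y ← 0.581400 + (0.3/2)·(1.249196 + 1.696074) = 1.023191
x=1.600000, y=1.023191:
  k1 = f(1.600000, 1.023191) = 1.746391
  k2 = f(1.900000, 1.547108) = 1.830062
  y ← 1.023191 + (0.3/2)·(1.746391 + 1.830062) = 1.559659
y(1.9) ≈ 1.5597

1.5597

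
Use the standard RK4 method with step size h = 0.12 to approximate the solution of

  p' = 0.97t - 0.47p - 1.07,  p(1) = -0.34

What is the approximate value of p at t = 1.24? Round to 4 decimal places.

-0.2995

RK4: k1 = f(t_n, p_n); k2 = f(t_n + h/2, p_n + (h/2)·k1); k3 = f(t_n + h/2, p_n + (h/2)·k2); k4 = f(t_n + h, p_n + h·k3); p_{n+1} = p_n + (h/6)·(k1 + 2k2 + 2k3 + k4).
t=1.000000, p=-0.340000:
  k1 = f(1.000000, -0.340000) = 0.059800
  k2 = f(1.060000, -0.336412) = 0.116314
  k3 = f(1.060000, -0.333021) = 0.114720
  k4 = f(1.120000, -0.326234) = 0.169730
  p ← -0.340000 + (0.12/6)·(k1 + 2k2 + 2k3 + k4) = -0.326168
t=1.120000, p=-0.326168:
  k1 = f(1.120000, -0.326168) = 0.169699
  k2 = f(1.180000, -0.315986) = 0.223113
  k3 = f(1.180000, -0.312781) = 0.221607
  k4 = f(1.240000, -0.299575) = 0.273600
  p ← -0.326168 + (0.12/6)·(k1 + 2k2 + 2k3 + k4) = -0.299513
p(1.24) ≈ -0.2995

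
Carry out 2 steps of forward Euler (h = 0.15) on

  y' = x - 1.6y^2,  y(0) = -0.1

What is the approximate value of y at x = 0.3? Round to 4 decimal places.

-0.0824

Euler: y_{n+1} = y_n + h·f(x_n, y_n).
x=0.000000, y=-0.100000: f=-0.016000 → y ← -0.100000 + 0.15·(-0.016000) = -0.102400
x=0.150000, y=-0.102400: f=0.133223 → y ← -0.102400 + 0.15·0.133223 = -0.082417
y(0.3) ≈ -0.0824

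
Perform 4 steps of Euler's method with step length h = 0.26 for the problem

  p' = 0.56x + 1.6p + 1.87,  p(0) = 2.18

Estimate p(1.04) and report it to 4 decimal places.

Euler: p_{n+1} = p_n + h·f(x_n, p_n).
x=0.000000, p=2.180000: f=5.358000 → p ← 2.180000 + 0.26·5.358000 = 3.573080
x=0.260000, p=3.573080: f=7.732528 → p ← 3.573080 + 0.26·7.732528 = 5.583537
x=0.520000, p=5.583537: f=11.094860 → p ← 5.583537 + 0.26·11.094860 = 8.468201
x=0.780000, p=8.468201: f=15.855921 → p ← 8.468201 + 0.26·15.855921 = 12.590740
p(1.04) ≈ 12.5907

12.5907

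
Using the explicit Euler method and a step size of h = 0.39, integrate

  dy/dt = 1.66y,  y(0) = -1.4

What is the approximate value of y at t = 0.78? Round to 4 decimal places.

Euler: y_{n+1} = y_n + h·f(t_n, y_n).
t=0.000000, y=-1.400000: f=-2.324000 → y ← -1.400000 + 0.39·(-2.324000) = -2.306360
t=0.390000, y=-2.306360: f=-3.828558 → y ← -2.306360 + 0.39·(-3.828558) = -3.799497
y(0.78) ≈ -3.7995

-3.7995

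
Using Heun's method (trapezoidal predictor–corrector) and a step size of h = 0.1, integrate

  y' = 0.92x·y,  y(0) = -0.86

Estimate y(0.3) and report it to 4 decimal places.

-0.8963

Heun: k1 = f(x_n, y_n); k2 = f(x_n + h, y_n + h·k1); y_{n+1} = y_n + (h/2)·(k1 + k2).
x=0.000000, y=-0.860000:
  k1 = f(0.000000, -0.860000) = 0.000000
  k2 = f(0.100000, -0.860000) = -0.079120
  y ← -0.860000 + (0.1/2)·(0.000000 + (-0.079120)) = -0.863956
x=0.100000, y=-0.863956:
  k1 = f(0.100000, -0.863956) = -0.079484
  k2 = f(0.200000, -0.871904) = -0.160430
  y ← -0.863956 + (0.1/2)·(-0.079484 + (-0.160430)) = -0.875952
x=0.200000, y=-0.875952:
  k1 = f(0.200000, -0.875952) = -0.161175
  k2 = f(0.300000, -0.892069) = -0.246211
  y ← -0.875952 + (0.1/2)·(-0.161175 + (-0.246211)) = -0.896321
y(0.3) ≈ -0.8963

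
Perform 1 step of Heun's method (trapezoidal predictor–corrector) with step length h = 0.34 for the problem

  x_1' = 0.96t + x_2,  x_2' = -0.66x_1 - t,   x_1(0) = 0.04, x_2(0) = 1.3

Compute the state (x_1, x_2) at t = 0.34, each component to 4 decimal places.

0.5360, 1.1836

Heun on (x_1,x_2): k1 = f(t_n, state_n); k2 = f(t_n + h, state_n + h·k1); state_{n+1} = state_n + (h/2)·(k1 + k2).
0.000000: (0.040000, 1.300000)
  k1 = (1.300000, -0.026400)
  predictor → (0.482000, 1.291024)
  k2 = (1.617424, -0.658120)
  → (0.535962, 1.183632)
(x_1(0.34), x_2(0.34)) ≈ (0.5360, 1.1836)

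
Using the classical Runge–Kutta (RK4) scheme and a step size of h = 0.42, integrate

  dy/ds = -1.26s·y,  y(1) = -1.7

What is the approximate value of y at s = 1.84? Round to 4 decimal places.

-0.3814

RK4: k1 = f(s_n, y_n); k2 = f(s_n + h/2, y_n + (h/2)·k1); k3 = f(s_n + h/2, y_n + (h/2)·k2); k4 = f(s_n + h, y_n + h·k3); y_{n+1} = y_n + (h/6)·(k1 + 2k2 + 2k3 + k4).
s=1.000000, y=-1.700000:
  k1 = f(1.000000, -1.700000) = 2.142000
  k2 = f(1.210000, -1.250180) = 1.906024
  k3 = f(1.210000, -1.299735) = 1.981576
  k4 = f(1.420000, -0.867738) = 1.552557
  y ← -1.700000 + (0.42/6)·(k1 + 2k2 + 2k3 + k4) = -0.897117
s=1.420000, y=-0.897117:
  k1 = f(1.420000, -0.897117) = 1.605122
  k2 = f(1.630000, -0.560041) = 1.150213
  k3 = f(1.630000, -0.655572) = 1.346414
  k4 = f(1.840000, -0.331623) = 0.768835
  y ← -0.897117 + (0.42/6)·(k1 + 2k2 + 2k3 + k4) = -0.381412
y(1.84) ≈ -0.3814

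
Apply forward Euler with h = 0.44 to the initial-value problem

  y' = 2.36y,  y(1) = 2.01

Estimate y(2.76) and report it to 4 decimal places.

Euler: y_{n+1} = y_n + h·f(s_n, y_n).
s=1.000000, y=2.010000: f=4.743600 → y ← 2.010000 + 0.44·4.743600 = 4.097184
s=1.440000, y=4.097184: f=9.669354 → y ← 4.097184 + 0.44·9.669354 = 8.351700
s=1.880000, y=8.351700: f=19.710012 → y ← 8.351700 + 0.44·19.710012 = 17.024105
s=2.320000, y=17.024105: f=40.176888 → y ← 17.024105 + 0.44·40.176888 = 34.701936
y(2.76) ≈ 34.7019

34.7019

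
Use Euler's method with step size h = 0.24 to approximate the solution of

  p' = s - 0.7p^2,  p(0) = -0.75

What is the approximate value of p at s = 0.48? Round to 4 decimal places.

Euler: p_{n+1} = p_n + h·f(s_n, p_n).
s=0.000000, p=-0.750000: f=-0.393750 → p ← -0.750000 + 0.24·(-0.393750) = -0.844500
s=0.240000, p=-0.844500: f=-0.259226 → p ← -0.844500 + 0.24·(-0.259226) = -0.906714
p(0.48) ≈ -0.9067

-0.9067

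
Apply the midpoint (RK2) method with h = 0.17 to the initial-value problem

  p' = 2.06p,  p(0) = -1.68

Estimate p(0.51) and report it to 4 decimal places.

-4.7247

Midpoint: k1 = f(x_n, p_n); k2 = f(x_n + h/2, p_n + (h/2)·k1); p_{n+1} = p_n + h·k2.
x=0.000000, p=-1.680000:
  k1 = f(0.000000, -1.680000) = -3.460800
  k2 = f(0.085000, -1.974168) = -4.066786
  p ← -1.680000 + 0.17·(-4.066786) = -2.371354
x=0.170000, p=-2.371354:
  k1 = f(0.170000, -2.371354) = -4.884988
  k2 = f(0.255000, -2.786578) = -5.740350
  p ← -2.371354 + 0.17·(-5.740350) = -3.347213
x=0.340000, p=-3.347213:
  k1 = f(0.340000, -3.347213) = -6.895259
  k2 = f(0.425000, -3.933310) = -8.102619
  p ← -3.347213 + 0.17·(-8.102619) = -4.724658
p(0.51) ≈ -4.7247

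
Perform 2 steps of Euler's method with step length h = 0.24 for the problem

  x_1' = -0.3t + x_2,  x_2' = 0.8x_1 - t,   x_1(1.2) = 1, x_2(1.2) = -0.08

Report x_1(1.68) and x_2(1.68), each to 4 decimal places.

Euler on (x_1,x_2): x_1_{n+1} = x_1_n + h·x_1', x_2_{n+1} = x_2_n + h·x_2'.
1.200000: (1.000000, -0.080000); f=(-0.440000, -0.400000) → (0.894400, -0.176000)
1.440000: (0.894400, -0.176000); f=(-0.608000, -0.724480) → (0.748480, -0.349875)
(x_1(1.68), x_2(1.68)) ≈ (0.7485, -0.3499)

0.7485, -0.3499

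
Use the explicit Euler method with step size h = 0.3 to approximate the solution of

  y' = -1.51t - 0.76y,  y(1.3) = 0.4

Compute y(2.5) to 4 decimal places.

-2.2219

Euler: y_{n+1} = y_n + h·f(t_n, y_n).
t=1.300000, y=0.400000: f=-2.267000 → y ← 0.400000 + 0.3·(-2.267000) = -0.280100
t=1.600000, y=-0.280100: f=-2.203124 → y ← -0.280100 + 0.3·(-2.203124) = -0.941037
t=1.900000, y=-0.941037: f=-2.153812 → y ← -0.941037 + 0.3·(-2.153812) = -1.587181
t=2.200000, y=-1.587181: f=-2.115743 → y ← -1.587181 + 0.3·(-2.115743) = -2.221904
y(2.5) ≈ -2.2219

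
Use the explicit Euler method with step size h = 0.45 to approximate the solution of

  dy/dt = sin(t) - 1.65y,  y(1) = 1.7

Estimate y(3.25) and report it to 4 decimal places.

Euler: y_{n+1} = y_n + h·f(t_n, y_n).
t=1.000000, y=1.700000: f=-1.963529 → y ← 1.700000 + 0.45·(-1.963529) = 0.816412
t=1.450000, y=0.816412: f=-0.354367 → y ← 0.816412 + 0.45·(-0.354367) = 0.656947
t=1.900000, y=0.656947: f=-0.137662 → y ← 0.656947 + 0.45·(-0.137662) = 0.594999
t=2.350000, y=0.594999: f=-0.270275 → y ← 0.594999 + 0.45·(-0.270275) = 0.473375
t=2.800000, y=0.473375: f=-0.446081 → y ← 0.473375 + 0.45·(-0.446081) = 0.272639
y(3.25) ≈ 0.2726

0.2726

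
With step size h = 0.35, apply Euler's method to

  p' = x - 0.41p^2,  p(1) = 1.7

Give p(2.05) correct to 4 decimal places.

Euler: p_{n+1} = p_n + h·f(x_n, p_n).
x=1.000000, p=1.700000: f=-0.184900 → p ← 1.700000 + 0.35·(-0.184900) = 1.635285
x=1.350000, p=1.635285: f=0.253596 → p ← 1.635285 + 0.35·0.253596 = 1.724043
x=1.700000, p=1.724043: f=0.481346 → p ← 1.724043 + 0.35·0.481346 = 1.892515
p(2.05) ≈ 1.8925

1.8925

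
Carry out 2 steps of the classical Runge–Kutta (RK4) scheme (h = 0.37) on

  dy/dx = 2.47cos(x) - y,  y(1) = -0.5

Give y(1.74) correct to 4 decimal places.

-0.0436

RK4: k1 = f(x_n, y_n); k2 = f(x_n + h/2, y_n + (h/2)·k1); k3 = f(x_n + h/2, y_n + (h/2)·k2); k4 = f(x_n + h, y_n + h·k3); y_{n+1} = y_n + (h/6)·(k1 + 2k2 + 2k3 + k4).
x=1.000000, y=-0.500000:
  k1 = f(1.000000, -0.500000) = 1.834547
  k2 = f(1.185000, -0.160609) = 1.090063
  k3 = f(1.185000, -0.298338) = 1.227792
  k4 = f(1.370000, -0.045717) = 0.538358
  y ← -0.500000 + (0.37/6)·(k1 + 2k2 + 2k3 + k4) = -0.067802
x=1.370000, y=-0.067802:
  k1 = f(1.370000, -0.067802) = 0.560443
  k2 = f(1.555000, 0.035880) = 0.003136
  k3 = f(1.555000, -0.067222) = 0.106237
  k4 = f(1.740000, -0.028494) = -0.387447
  y ← -0.067802 + (0.37/6)·(k1 + 2k2 + 2k3 + k4) = -0.043645
y(1.74) ≈ -0.0436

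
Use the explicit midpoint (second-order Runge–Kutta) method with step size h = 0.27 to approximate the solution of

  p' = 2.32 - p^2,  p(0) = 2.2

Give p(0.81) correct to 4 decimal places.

1.6247

Midpoint: k1 = f(t_n, p_n); k2 = f(t_n + h/2, p_n + (h/2)·k1); p_{n+1} = p_n + h·k2.
t=0.000000, p=2.200000:
  k1 = f(0.000000, 2.200000) = -2.520000
  k2 = f(0.135000, 1.859800) = -1.138856
  p ← 2.200000 + 0.27·(-1.138856) = 1.892509
t=0.270000, p=1.892509:
  k1 = f(0.270000, 1.892509) = -1.261590
  k2 = f(0.405000, 1.722194) = -0.645953
  p ← 1.892509 + 0.27·(-0.645953) = 1.718102
t=0.540000, p=1.718102:
  k1 = f(0.540000, 1.718102) = -0.631873
  k2 = f(0.675000, 1.632799) = -0.346032
  p ← 1.718102 + 0.27·(-0.346032) = 1.624673
p(0.81) ≈ 1.6247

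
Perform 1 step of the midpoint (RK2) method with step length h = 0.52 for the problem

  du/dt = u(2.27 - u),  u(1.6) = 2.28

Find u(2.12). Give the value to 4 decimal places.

Midpoint: k1 = f(t_n, u_n); k2 = f(t_n + h/2, u_n + (h/2)·k1); u_{n+1} = u_n + h·k2.
t=1.600000, u=2.280000:
  k1 = f(1.600000, 2.280000) = -0.022800
  k2 = f(1.860000, 2.274072) = -0.009260
  u ← 2.280000 + 0.52·(-0.009260) = 2.275185
u(2.12) ≈ 2.2752

2.2752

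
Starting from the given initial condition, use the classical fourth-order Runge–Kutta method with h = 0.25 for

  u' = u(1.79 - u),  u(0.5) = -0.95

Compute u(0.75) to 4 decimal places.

-2.1145

RK4: k1 = f(t_n, u_n); k2 = f(t_n + h/2, u_n + (h/2)·k1); k3 = f(t_n + h/2, u_n + (h/2)·k2); k4 = f(t_n + h, u_n + h·k3); u_{n+1} = u_n + (h/6)·(k1 + 2k2 + 2k3 + k4).
t=0.500000, u=-0.950000:
  k1 = f(0.500000, -0.950000) = -2.603000
  k2 = f(0.625000, -1.275375) = -3.909503
  k3 = f(0.625000, -1.438688) = -4.645074
  k4 = f(0.750000, -2.111268) = -8.236625
  u ← -0.950000 + (0.25/6)·(k1 + 2k2 + 2k3 + k4) = -2.114532
u(0.75) ≈ -2.1145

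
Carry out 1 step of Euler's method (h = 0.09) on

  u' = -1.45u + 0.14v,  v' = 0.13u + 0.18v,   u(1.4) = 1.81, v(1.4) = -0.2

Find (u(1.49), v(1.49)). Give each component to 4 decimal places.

Euler on (u,v): u_{n+1} = u_n + h·u', v_{n+1} = v_n + h·v'.
1.400000: (1.810000, -0.200000); f=(-2.652500, 0.199300) → (1.571275, -0.182063)
(u(1.49), v(1.49)) ≈ (1.5713, -0.1821)

1.5713, -0.1821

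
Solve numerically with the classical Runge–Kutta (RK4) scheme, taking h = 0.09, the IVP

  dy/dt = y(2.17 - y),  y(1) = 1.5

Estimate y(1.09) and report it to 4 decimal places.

1.5869

RK4: k1 = f(t_n, y_n); k2 = f(t_n + h/2, y_n + (h/2)·k1); k3 = f(t_n + h/2, y_n + (h/2)·k2); k4 = f(t_n + h, y_n + h·k3); y_{n+1} = y_n + (h/6)·(k1 + 2k2 + 2k3 + k4).
t=1.000000, y=1.500000:
  k1 = f(1.000000, 1.500000) = 1.005000
  k2 = f(1.045000, 1.545225) = 0.965418
  k3 = f(1.045000, 1.543444) = 0.967054
  k4 = f(1.090000, 1.587035) = 0.925186
  y ← 1.500000 + (0.09/6)·(k1 + 2k2 + 2k3 + k4) = 1.586927
y(1.09) ≈ 1.5869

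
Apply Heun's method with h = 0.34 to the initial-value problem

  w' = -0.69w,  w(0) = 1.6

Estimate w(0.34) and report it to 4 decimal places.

1.2687

Heun: k1 = f(x_n, w_n); k2 = f(x_n + h, w_n + h·k1); w_{n+1} = w_n + (h/2)·(k1 + k2).
x=0.000000, w=1.600000:
  k1 = f(0.000000, 1.600000) = -1.104000
  k2 = f(0.340000, 1.224640) = -0.845002
  w ← 1.600000 + (0.34/2)·(-1.104000 + (-0.845002)) = 1.268670
w(0.34) ≈ 1.2687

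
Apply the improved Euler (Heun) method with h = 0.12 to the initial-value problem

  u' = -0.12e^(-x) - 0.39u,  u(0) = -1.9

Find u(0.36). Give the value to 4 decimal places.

-1.6849

Heun: k1 = f(x_n, u_n); k2 = f(x_n + h, u_n + h·k1); u_{n+1} = u_n + (h/2)·(k1 + k2).
x=0.000000, u=-1.900000:
  k1 = f(0.000000, -1.900000) = 0.621000
  k2 = f(0.120000, -1.825480) = 0.605507
  u ← -1.900000 + (0.12/2)·(0.621000 + 0.605507) = -1.826410
x=0.120000, u=-1.826410:
  k1 = f(0.120000, -1.826410) = 0.605869
  k2 = f(0.240000, -1.753705) = 0.589550
  u ← -1.826410 + (0.12/2)·(0.605869 + 0.589550) = -1.754684
x=0.240000, u=-1.754684:
  k1 = f(0.240000, -1.754684) = 0.589932
  k2 = f(0.360000, -1.683893) = 0.572997
  u ← -1.754684 + (0.12/2)·(0.589932 + 0.572997) = -1.684909
u(0.36) ≈ -1.6849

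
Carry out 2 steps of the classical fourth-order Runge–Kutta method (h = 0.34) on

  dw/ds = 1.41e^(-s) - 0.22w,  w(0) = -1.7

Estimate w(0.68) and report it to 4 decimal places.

RK4: k1 = f(s_n, w_n); k2 = f(s_n + h/2, w_n + (h/2)·k1); k3 = f(s_n + h/2, w_n + (h/2)·k2); k4 = f(s_n + h, w_n + h·k3); w_{n+1} = w_n + (h/6)·(k1 + 2k2 + 2k3 + k4).
s=0.000000, w=-1.700000:
  k1 = f(0.000000, -1.700000) = 1.784000
  k2 = f(0.170000, -1.396720) = 1.496846
  k3 = f(0.170000, -1.445536) = 1.507585
  k4 = f(0.340000, -1.187421) = 1.264829
  w ← -1.700000 + (0.34/6)·(k1 + 2k2 + 2k3 + k4) = -1.186731
s=0.340000, w=-1.186731:
  k1 = f(0.340000, -1.186731) = 1.264677
  k2 = f(0.510000, -0.971736) = 1.060481
  k3 = f(0.510000, -1.006449) = 1.068118
  k4 = f(0.680000, -0.823571) = 0.895516
  w ← -1.186731 + (0.34/6)·(k1 + 2k2 + 2k3 + k4) = -0.823079
w(0.68) ≈ -0.8231

-0.8231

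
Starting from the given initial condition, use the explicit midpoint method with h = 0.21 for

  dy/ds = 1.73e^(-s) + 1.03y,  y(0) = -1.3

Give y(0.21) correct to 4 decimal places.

Midpoint: k1 = f(s_n, y_n); k2 = f(s_n + h/2, y_n + (h/2)·k1); y_{n+1} = y_n + h·k2.
s=0.000000, y=-1.300000:
  k1 = f(0.000000, -1.300000) = 0.391000
  k2 = f(0.105000, -1.258945) = 0.260848
  y ← -1.300000 + 0.21·0.260848 = -1.245222
y(0.21) ≈ -1.2452

-1.2452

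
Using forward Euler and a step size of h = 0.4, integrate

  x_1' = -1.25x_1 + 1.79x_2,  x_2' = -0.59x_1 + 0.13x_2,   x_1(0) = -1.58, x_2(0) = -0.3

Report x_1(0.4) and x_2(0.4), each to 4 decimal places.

-1.0048, 0.0573

Euler on (x_1,x_2): x_1_{n+1} = x_1_n + h·x_1', x_2_{n+1} = x_2_n + h·x_2'.
0.000000: (-1.580000, -0.300000); f=(1.438000, 0.893200) → (-1.004800, 0.057280)
(x_1(0.4), x_2(0.4)) ≈ (-1.0048, 0.0573)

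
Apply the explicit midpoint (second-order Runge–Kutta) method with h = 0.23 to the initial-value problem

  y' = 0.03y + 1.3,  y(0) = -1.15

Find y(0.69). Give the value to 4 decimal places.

Midpoint: k1 = f(x_n, y_n); k2 = f(x_n + h/2, y_n + (h/2)·k1); y_{n+1} = y_n + h·k2.
x=0.000000, y=-1.150000:
  k1 = f(0.000000, -1.150000) = 1.265500
  k2 = f(0.115000, -1.004467) = 1.269866
  y ← -1.150000 + 0.23·1.269866 = -0.857931
x=0.230000, y=-0.857931:
  k1 = f(0.230000, -0.857931) = 1.274262
  k2 = f(0.345000, -0.711391) = 1.278658
  y ← -0.857931 + 0.23·1.278658 = -0.563839
x=0.460000, y=-0.563839:
  k1 = f(0.460000, -0.563839) = 1.283085
  k2 = f(0.575000, -0.416285) = 1.287511
  y ← -0.563839 + 0.23·1.287511 = -0.267712
y(0.69) ≈ -0.2677

-0.2677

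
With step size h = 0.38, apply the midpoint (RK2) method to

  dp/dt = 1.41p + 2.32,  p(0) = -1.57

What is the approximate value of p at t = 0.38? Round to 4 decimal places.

Midpoint: k1 = f(t_n, p_n); k2 = f(t_n + h/2, p_n + (h/2)·k1); p_{n+1} = p_n + h·k2.
t=0.000000, p=-1.570000:
  k1 = f(0.000000, -1.570000) = 0.106300
  k2 = f(0.190000, -1.549803) = 0.134778
  p ← -1.570000 + 0.38·0.134778 = -1.518784
p(0.38) ≈ -1.5188

-1.5188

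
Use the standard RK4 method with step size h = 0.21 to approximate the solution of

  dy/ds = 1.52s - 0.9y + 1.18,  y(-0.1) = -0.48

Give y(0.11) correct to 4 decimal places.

-0.1691

RK4: k1 = f(s_n, y_n); k2 = f(s_n + h/2, y_n + (h/2)·k1); k3 = f(s_n + h/2, y_n + (h/2)·k2); k4 = f(s_n + h, y_n + h·k3); y_{n+1} = y_n + (h/6)·(k1 + 2k2 + 2k3 + k4).
s=-0.100000, y=-0.480000:
  k1 = f(-0.100000, -0.480000) = 1.460000
  k2 = f(0.005000, -0.326700) = 1.481630
  k3 = f(0.005000, -0.324429) = 1.479586
  k4 = f(0.110000, -0.169287) = 1.499558
  y ← -0.480000 + (0.21/6)·(k1 + 2k2 + 2k3 + k4) = -0.169130
y(0.11) ≈ -0.1691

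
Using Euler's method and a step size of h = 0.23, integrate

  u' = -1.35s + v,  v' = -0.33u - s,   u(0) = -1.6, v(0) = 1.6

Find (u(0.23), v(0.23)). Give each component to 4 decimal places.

Euler on (u,v): u_{n+1} = u_n + h·u', v_{n+1} = v_n + h·v'.
0.000000: (-1.600000, 1.600000); f=(1.600000, 0.528000) → (-1.232000, 1.721440)
(u(0.23), v(0.23)) ≈ (-1.2320, 1.7214)

-1.2320, 1.7214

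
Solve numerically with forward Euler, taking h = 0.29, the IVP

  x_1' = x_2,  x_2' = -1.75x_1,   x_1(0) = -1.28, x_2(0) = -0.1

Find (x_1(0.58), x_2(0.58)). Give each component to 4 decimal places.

-1.1496, 1.2139

Euler on (x_1,x_2): x_1_{n+1} = x_1_n + h·x_1', x_2_{n+1} = x_2_n + h·x_2'.
0.000000: (-1.280000, -0.100000); f=(-0.100000, 2.240000) → (-1.309000, 0.549600)
0.290000: (-1.309000, 0.549600); f=(0.549600, 2.290750) → (-1.149616, 1.213917)
(x_1(0.58), x_2(0.58)) ≈ (-1.1496, 1.2139)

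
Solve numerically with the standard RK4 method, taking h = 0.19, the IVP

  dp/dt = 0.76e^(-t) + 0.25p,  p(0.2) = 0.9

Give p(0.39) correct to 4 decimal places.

RK4: k1 = f(t_n, p_n); k2 = f(t_n + h/2, p_n + (h/2)·k1); k3 = f(t_n + h/2, p_n + (h/2)·k2); k4 = f(t_n + h, p_n + h·k3); p_{n+1} = p_n + (h/6)·(k1 + 2k2 + 2k3 + k4).
t=0.200000, p=0.900000:
  k1 = f(0.200000, 0.900000) = 0.847235
  k2 = f(0.295000, 0.980487) = 0.810966
  k3 = f(0.295000, 0.977042) = 0.810104
  k4 = f(0.390000, 1.053920) = 0.778043
  p ← 0.900000 + (0.19/6)·(k1 + 2k2 + 2k3 + k4) = 1.054135
p(0.39) ≈ 1.0541

1.0541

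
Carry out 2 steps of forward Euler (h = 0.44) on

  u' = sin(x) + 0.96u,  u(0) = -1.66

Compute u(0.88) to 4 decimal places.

-3.1711

Euler: u_{n+1} = u_n + h·f(x_n, u_n).
x=0.000000, u=-1.660000: f=-1.593600 → u ← -1.660000 + 0.44·(-1.593600) = -2.361184
x=0.440000, u=-2.361184: f=-1.840797 → u ← -2.361184 + 0.44·(-1.840797) = -3.171135
u(0.88) ≈ -3.1711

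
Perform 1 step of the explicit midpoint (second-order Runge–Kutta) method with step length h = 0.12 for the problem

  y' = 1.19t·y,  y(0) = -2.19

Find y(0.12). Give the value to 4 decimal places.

-2.2088

Midpoint: k1 = f(t_n, y_n); k2 = f(t_n + h/2, y_n + (h/2)·k1); y_{n+1} = y_n + h·k2.
t=0.000000, y=-2.190000:
  k1 = f(0.000000, -2.190000) = 0.000000
  k2 = f(0.060000, -2.190000) = -0.156366
  y ← -2.190000 + 0.12·(-0.156366) = -2.208764
y(0.12) ≈ -2.2088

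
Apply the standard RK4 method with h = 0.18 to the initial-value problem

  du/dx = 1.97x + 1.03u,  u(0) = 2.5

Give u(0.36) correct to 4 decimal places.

3.7672

RK4: k1 = f(x_n, u_n); k2 = f(x_n + h/2, u_n + (h/2)·k1); k3 = f(x_n + h/2, u_n + (h/2)·k2); k4 = f(x_n + h, u_n + h·k3); u_{n+1} = u_n + (h/6)·(k1 + 2k2 + 2k3 + k4).
x=0.000000, u=2.500000:
  k1 = f(0.000000, 2.500000) = 2.575000
  k2 = f(0.090000, 2.731750) = 2.991002
  k3 = f(0.090000, 2.769190) = 3.029566
  k4 = f(0.180000, 3.045322) = 3.491282
  u ← 2.500000 + (0.18/6)·(k1 + 2k2 + 2k3 + k4) = 3.043223
x=0.180000, u=3.043223:
  k1 = f(0.180000, 3.043223) = 3.489119
  k2 = f(0.270000, 3.357243) = 3.989861
  k3 = f(0.270000, 3.402310) = 4.036279
  k4 = f(0.360000, 3.769753) = 4.592045
  u ← 3.043223 + (0.18/6)·(k1 + 2k2 + 2k3 + k4) = 3.767226
u(0.36) ≈ 3.7672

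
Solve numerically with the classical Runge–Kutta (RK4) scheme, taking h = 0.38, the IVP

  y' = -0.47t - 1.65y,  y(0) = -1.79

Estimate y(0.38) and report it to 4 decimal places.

-0.9855

RK4: k1 = f(t_n, y_n); k2 = f(t_n + h/2, y_n + (h/2)·k1); k3 = f(t_n + h/2, y_n + (h/2)·k2); k4 = f(t_n + h, y_n + h·k3); y_{n+1} = y_n + (h/6)·(k1 + 2k2 + 2k3 + k4).
t=0.000000, y=-1.790000:
  k1 = f(0.000000, -1.790000) = 2.953500
  k2 = f(0.190000, -1.228835) = 1.938278
  k3 = f(0.190000, -1.421727) = 2.256550
  k4 = f(0.380000, -0.932511) = 1.360043
  y ← -1.790000 + (0.38/6)·(k1 + 2k2 + 2k3 + k4) = -0.985464
y(0.38) ≈ -0.9855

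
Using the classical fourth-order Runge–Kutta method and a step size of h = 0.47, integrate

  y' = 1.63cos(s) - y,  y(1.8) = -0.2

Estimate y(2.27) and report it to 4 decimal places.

RK4: k1 = f(s_n, y_n); k2 = f(s_n + h/2, y_n + (h/2)·k1); k3 = f(s_n + h/2, y_n + (h/2)·k2); k4 = f(s_n + h, y_n + h·k3); y_{n+1} = y_n + (h/6)·(k1 + 2k2 + 2k3 + k4).
s=1.800000, y=-0.200000:
  k1 = f(1.800000, -0.200000) = -0.170339
  k2 = f(2.035000, -0.240030) = -0.489739
  k3 = f(2.035000, -0.315089) = -0.414680
  k4 = f(2.270000, -0.394900) = -0.654182
  y ← -0.200000 + (0.47/6)·(k1 + 2k2 + 2k3 + k4) = -0.406280
y(2.27) ≈ -0.4063

-0.4063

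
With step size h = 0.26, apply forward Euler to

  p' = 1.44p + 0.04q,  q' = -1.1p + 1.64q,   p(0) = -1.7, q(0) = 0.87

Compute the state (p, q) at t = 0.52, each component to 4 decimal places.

-3.1809, 3.1293

Euler on (p,q): p_{n+1} = p_n + h·p', q_{n+1} = q_n + h·q'.
0.000000: (-1.700000, 0.870000); f=(-2.413200, 3.296800) → (-2.327432, 1.727168)
0.260000: (-2.327432, 1.727168); f=(-3.282415, 5.392731) → (-3.180860, 3.129278)
(p(0.52), q(0.52)) ≈ (-3.1809, 3.1293)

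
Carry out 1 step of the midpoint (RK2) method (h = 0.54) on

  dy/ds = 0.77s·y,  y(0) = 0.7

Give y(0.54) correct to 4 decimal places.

0.7786

Midpoint: k1 = f(s_n, y_n); k2 = f(s_n + h/2, y_n + (h/2)·k1); y_{n+1} = y_n + h·k2.
s=0.000000, y=0.700000:
  k1 = f(0.000000, 0.700000) = 0.000000
  k2 = f(0.270000, 0.700000) = 0.145530
  y ← 0.700000 + 0.54·0.145530 = 0.778586
y(0.54) ≈ 0.7786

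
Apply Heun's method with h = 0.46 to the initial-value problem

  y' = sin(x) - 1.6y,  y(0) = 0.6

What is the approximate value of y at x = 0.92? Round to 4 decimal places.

0.4362

Heun: k1 = f(x_n, y_n); k2 = f(x_n + h, y_n + h·k1); y_{n+1} = y_n + (h/2)·(k1 + k2).
x=0.000000, y=0.600000:
  k1 = f(0.000000, 0.600000) = -0.960000
  k2 = f(0.460000, 0.158400) = 0.190508
  y ← 0.600000 + (0.46/2)·(-0.960000 + 0.190508) = 0.423017
x=0.460000, y=0.423017:
  k1 = f(0.460000, 0.423017) = -0.232879
  k2 = f(0.920000, 0.315893) = 0.290173
  y ← 0.423017 + (0.46/2)·(-0.232879 + 0.290173) = 0.436195
y(0.92) ≈ 0.4362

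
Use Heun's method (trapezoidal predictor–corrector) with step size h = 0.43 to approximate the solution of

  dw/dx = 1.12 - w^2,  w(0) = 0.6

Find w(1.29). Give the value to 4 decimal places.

Heun: k1 = f(x_n, w_n); k2 = f(x_n + h, w_n + h·k1); w_{n+1} = w_n + (h/2)·(k1 + k2).
x=0.000000, w=0.600000:
  k1 = f(0.000000, 0.600000) = 0.760000
  k2 = f(0.430000, 0.926800) = 0.261042
  w ← 0.600000 + (0.43/2)·(0.760000 + 0.261042) = 0.819524
x=0.430000, w=0.819524:
  k1 = f(0.430000, 0.819524) = 0.448380
  k2 = f(0.860000, 1.012328) = 0.095193
  w ← 0.819524 + (0.43/2)·(0.448380 + 0.095193) = 0.936392
x=0.860000, w=0.936392:
  k1 = f(0.860000, 0.936392) = 0.243170
  k2 = f(1.290000, 1.040955) = 0.036412
  w ← 0.936392 + (0.43/2)·(0.243170 + 0.036412) = 0.996502
w(1.29) ≈ 0.9965

0.9965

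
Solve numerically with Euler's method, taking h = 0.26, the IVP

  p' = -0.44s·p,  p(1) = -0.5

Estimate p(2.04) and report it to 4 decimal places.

-0.2493

Euler: p_{n+1} = p_n + h·f(s_n, p_n).
s=1.000000, p=-0.500000: f=0.220000 → p ← -0.500000 + 0.26·0.220000 = -0.442800
s=1.260000, p=-0.442800: f=0.245488 → p ← -0.442800 + 0.26·0.245488 = -0.378973
s=1.520000, p=-0.378973: f=0.253457 → p ← -0.378973 + 0.26·0.253457 = -0.313074
s=1.780000, p=-0.313074: f=0.245200 → p ← -0.313074 + 0.26·0.245200 = -0.249322
p(2.04) ≈ -0.2493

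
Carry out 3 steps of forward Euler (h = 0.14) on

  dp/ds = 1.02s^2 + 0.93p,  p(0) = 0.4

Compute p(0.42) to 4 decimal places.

Euler: p_{n+1} = p_n + h·f(s_n, p_n).
s=0.000000, p=0.400000: f=0.372000 → p ← 0.400000 + 0.14·0.372000 = 0.452080
s=0.140000, p=0.452080: f=0.440426 → p ← 0.452080 + 0.14·0.440426 = 0.513740
s=0.280000, p=0.513740: f=0.557746 → p ← 0.513740 + 0.14·0.557746 = 0.591824
p(0.42) ≈ 0.5918

0.5918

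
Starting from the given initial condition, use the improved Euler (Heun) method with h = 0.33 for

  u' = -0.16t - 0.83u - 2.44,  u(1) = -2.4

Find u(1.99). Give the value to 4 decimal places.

Heun: k1 = f(t_n, u_n); k2 = f(t_n + h, u_n + h·k1); u_{n+1} = u_n + (h/2)·(k1 + k2).
t=1.000000, u=-2.400000:
  k1 = f(1.000000, -2.400000) = -0.608000
  k2 = f(1.330000, -2.600640) = -0.494269
  u ← -2.400000 + (0.33/2)·(-0.608000 + (-0.494269)) = -2.581874
t=1.330000, u=-2.581874:
  k1 = f(1.330000, -2.581874) = -0.509844
  k2 = f(1.660000, -2.750123) = -0.422998
  u ← -2.581874 + (0.33/2)·(-0.509844 + (-0.422998)) = -2.735793
t=1.660000, u=-2.735793:
  k1 = f(1.660000, -2.735793) = -0.434892
  k2 = f(1.990000, -2.879308) = -0.368575
  u ← -2.735793 + (0.33/2)·(-0.434892 + (-0.368575)) = -2.868365
u(1.99) ≈ -2.8684

-2.8684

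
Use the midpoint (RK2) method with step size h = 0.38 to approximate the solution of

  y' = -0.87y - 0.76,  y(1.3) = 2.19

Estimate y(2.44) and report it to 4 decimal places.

0.2893

Midpoint: k1 = f(t_n, y_n); k2 = f(t_n + h/2, y_n + (h/2)·k1); y_{n+1} = y_n + h·k2.
t=1.300000, y=2.190000:
  k1 = f(1.300000, 2.190000) = -2.665300
  k2 = f(1.490000, 1.683593) = -2.224726
  y ← 2.190000 + 0.38·(-2.224726) = 1.344604
t=1.680000, y=1.344604:
  k1 = f(1.680000, 1.344604) = -1.929806
  k2 = f(1.870000, 0.977941) = -1.610809
  y ← 1.344604 + 0.38·(-1.610809) = 0.732497
t=2.060000, y=0.732497:
  k1 = f(2.060000, 0.732497) = -1.397272
  k2 = f(2.250000, 0.467015) = -1.166303
  y ← 0.732497 + 0.38·(-1.166303) = 0.289302
y(2.44) ≈ 0.2893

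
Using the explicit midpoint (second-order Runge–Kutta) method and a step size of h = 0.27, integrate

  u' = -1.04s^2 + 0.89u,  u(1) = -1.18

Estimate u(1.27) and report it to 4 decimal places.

Midpoint: k1 = f(s_n, u_n); k2 = f(s_n + h/2, u_n + (h/2)·k1); u_{n+1} = u_n + h·k2.
s=1.000000, u=-1.180000:
  k1 = f(1.000000, -1.180000) = -2.090200
  k2 = f(1.135000, -1.462177) = -2.641092
  u ← -1.180000 + 0.27·(-2.641092) = -1.893095
u(1.27) ≈ -1.8931

-1.8931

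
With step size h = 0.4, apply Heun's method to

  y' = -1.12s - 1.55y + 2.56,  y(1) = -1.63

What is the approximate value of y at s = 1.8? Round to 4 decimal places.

Heun: k1 = f(s_n, y_n); k2 = f(s_n + h, y_n + h·k1); y_{n+1} = y_n + (h/2)·(k1 + k2).
s=1.000000, y=-1.630000:
  k1 = f(1.000000, -1.630000) = 3.966500
  k2 = f(1.400000, -0.043400) = 1.059270
  y ← -1.630000 + (0.4/2)·(3.966500 + 1.059270) = -0.624846
s=1.400000, y=-0.624846:
  k1 = f(1.400000, -0.624846) = 1.960511
  k2 = f(1.800000, 0.159359) = 0.296994
  y ← -0.624846 + (0.4/2)·(1.960511 + 0.296994) = -0.173345
y(1.8) ≈ -0.1733

-0.1733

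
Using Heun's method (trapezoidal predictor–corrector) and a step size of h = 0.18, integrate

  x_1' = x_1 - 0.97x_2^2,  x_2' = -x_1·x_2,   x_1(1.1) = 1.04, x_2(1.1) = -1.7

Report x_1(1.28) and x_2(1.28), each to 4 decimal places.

0.7797, -1.4510

Heun on (x_1,x_2): k1 = f(s_n, state_n); k2 = f(s_n + h, state_n + h·k1); state_{n+1} = state_n + (h/2)·(k1 + k2).
1.100000: (1.040000, -1.700000)
  k1 = (-1.763300, 1.768000)
  predictor → (0.722606, -1.381760)
  k2 = (-1.129377, 0.998468)
  → (0.779659, -1.451018)
(x_1(1.28), x_2(1.28)) ≈ (0.7797, -1.4510)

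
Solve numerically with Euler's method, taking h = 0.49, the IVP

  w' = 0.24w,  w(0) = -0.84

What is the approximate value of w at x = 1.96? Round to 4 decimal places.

Euler: w_{n+1} = w_n + h·f(x_n, w_n).
x=0.000000, w=-0.840000: f=-0.201600 → w ← -0.840000 + 0.49·(-0.201600) = -0.938784
x=0.490000, w=-0.938784: f=-0.225308 → w ← -0.938784 + 0.49·(-0.225308) = -1.049185
x=0.980000, w=-1.049185: f=-0.251804 → w ← -1.049185 + 0.49·(-0.251804) = -1.172569
x=1.470000, w=-1.172569: f=-0.281417 → w ← -1.172569 + 0.49·(-0.281417) = -1.310463
w(1.96) ≈ -1.3105

-1.3105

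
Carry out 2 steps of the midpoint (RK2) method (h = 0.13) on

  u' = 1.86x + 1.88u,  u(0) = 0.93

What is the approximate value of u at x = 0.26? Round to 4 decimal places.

1.5811

Midpoint: k1 = f(x_n, u_n); k2 = f(x_n + h/2, u_n + (h/2)·k1); u_{n+1} = u_n + h·k2.
x=0.000000, u=0.930000:
  k1 = f(0.000000, 0.930000) = 1.748400
  k2 = f(0.065000, 1.043646) = 2.082954
  u ← 0.930000 + 0.13·2.082954 = 1.200784
x=0.130000, u=1.200784:
  k1 = f(0.130000, 1.200784) = 2.499274
  k2 = f(0.195000, 1.363237) = 2.925585
  u ← 1.200784 + 0.13·2.925585 = 1.581110
u(0.26) ≈ 1.5811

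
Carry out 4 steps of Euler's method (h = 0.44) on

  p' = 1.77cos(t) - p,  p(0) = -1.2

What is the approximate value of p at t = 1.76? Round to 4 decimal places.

0.7109

Euler: p_{n+1} = p_n + h·f(t_n, p_n).
t=0.000000, p=-1.200000: f=2.970000 → p ← -1.200000 + 0.44·2.970000 = 0.106800
t=0.440000, p=0.106800: f=1.494610 → p ← 0.106800 + 0.44·1.494610 = 0.764429
t=0.880000, p=0.764429: f=0.363329 → p ← 0.764429 + 0.44·0.363329 = 0.924293
t=1.320000, p=0.924293: f=-0.485023 → p ← 0.924293 + 0.44·(-0.485023) = 0.710883
p(1.76) ≈ 0.7109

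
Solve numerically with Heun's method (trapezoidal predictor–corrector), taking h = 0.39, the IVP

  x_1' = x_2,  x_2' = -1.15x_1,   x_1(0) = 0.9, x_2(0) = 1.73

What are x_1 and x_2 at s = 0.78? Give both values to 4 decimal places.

1.8234, 0.4013

Heun on (x_1,x_2): k1 = f(s_n, state_n); k2 = f(s_n + h, state_n + h·k1); state_{n+1} = state_n + (h/2)·(k1 + k2).
0.000000: (0.900000, 1.730000)
  k1 = (1.730000, -1.035000)
  predictor → (1.574700, 1.326350)
  k2 = (1.326350, -1.810905)
  → (1.495988, 1.175049)
0.390000: (1.495988, 1.175049)
  k1 = (1.175049, -1.720386)
  predictor → (1.954257, 0.504098)
  k2 = (0.504098, -2.247396)
  → (1.823422, 0.401331)
(x_1(0.78), x_2(0.78)) ≈ (1.8234, 0.4013)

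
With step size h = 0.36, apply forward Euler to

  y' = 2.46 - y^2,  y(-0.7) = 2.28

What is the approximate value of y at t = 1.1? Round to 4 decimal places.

Euler: y_{n+1} = y_n + h·f(t_n, y_n).
t=-0.700000, y=2.280000: f=-2.738400 → y ← 2.280000 + 0.36·(-2.738400) = 1.294176
t=-0.340000, y=1.294176: f=0.785108 → y ← 1.294176 + 0.36·0.785108 = 1.576815
t=0.020000, y=1.576815: f=-0.026346 → y ← 1.576815 + 0.36·(-0.026346) = 1.567331
t=0.380000, y=1.567331: f=0.003475 → y ← 1.567331 + 0.36·0.003475 = 1.568582
t=0.740000, y=1.568582: f=-0.000448 → y ← 1.568582 + 0.36·(-0.000448) = 1.568420
y(1.1) ≈ 1.5684

1.5684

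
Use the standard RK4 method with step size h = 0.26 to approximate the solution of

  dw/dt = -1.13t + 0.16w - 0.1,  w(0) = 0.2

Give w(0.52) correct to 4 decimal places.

RK4: k1 = f(t_n, w_n); k2 = f(t_n + h/2, w_n + (h/2)·k1); k3 = f(t_n + h/2, w_n + (h/2)·k2); k4 = f(t_n + h, w_n + h·k3); w_{n+1} = w_n + (h/6)·(k1 + 2k2 + 2k3 + k4).
t=0.000000, w=0.200000:
  k1 = f(0.000000, 0.200000) = -0.068000
  k2 = f(0.130000, 0.191160) = -0.216314
  k3 = f(0.130000, 0.171879) = -0.219399
  k4 = f(0.260000, 0.142956) = -0.370927
  w ← 0.200000 + (0.26/6)·(k1 + 2k2 + 2k3 + k4) = 0.143218
t=0.260000, w=0.143218:
  k1 = f(0.260000, 0.143218) = -0.370885
  k2 = f(0.390000, 0.095003) = -0.525500
  k3 = f(0.390000, 0.074903) = -0.528716
  k4 = f(0.520000, 0.005752) = -0.686680
  w ← 0.143218 + (0.26/6)·(k1 + 2k2 + 2k3 + k4) = 0.006025
w(0.52) ≈ 0.0060

0.0060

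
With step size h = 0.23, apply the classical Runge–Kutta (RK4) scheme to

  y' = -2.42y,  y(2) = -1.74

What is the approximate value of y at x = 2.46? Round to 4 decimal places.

RK4: k1 = f(x_n, y_n); k2 = f(x_n + h/2, y_n + (h/2)·k1); k3 = f(x_n + h/2, y_n + (h/2)·k2); k4 = f(x_n + h, y_n + h·k3); y_{n+1} = y_n + (h/6)·(k1 + 2k2 + 2k3 + k4).
x=2.000000, y=-1.740000:
  k1 = f(2.000000, -1.740000) = 4.210800
  k2 = f(2.115000, -1.255758) = 3.038934
  k3 = f(2.115000, -1.390523) = 3.365065
  k4 = f(2.230000, -0.966035) = 2.337805
  y ← -1.740000 + (0.23/6)·(k1 + 2k2 + 2k3 + k4) = -0.997997
x=2.230000, y=-0.997997:
  k1 = f(2.230000, -0.997997) = 2.415152
  k2 = f(2.345000, -0.720254) = 1.743016
  k3 = f(2.345000, -0.797550) = 1.930071
  k4 = f(2.460000, -0.554081) = 1.340875
  y ← -0.997997 + (0.23/6)·(k1 + 2k2 + 2k3 + k4) = -0.572413
y(2.46) ≈ -0.5724

-0.5724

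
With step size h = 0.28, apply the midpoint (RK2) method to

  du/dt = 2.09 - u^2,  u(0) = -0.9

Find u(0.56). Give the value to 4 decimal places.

Midpoint: k1 = f(t_n, u_n); k2 = f(t_n + h/2, u_n + (h/2)·k1); u_{n+1} = u_n + h·k2.
t=0.000000, u=-0.900000:
  k1 = f(0.000000, -0.900000) = 1.280000
  k2 = f(0.140000, -0.720800) = 1.570447
  u ← -0.900000 + 0.28·1.570447 = -0.460275
t=0.280000, u=-0.460275:
  k1 = f(0.280000, -0.460275) = 1.878147
  k2 = f(0.420000, -0.197334) = 2.051059
  u ← -0.460275 + 0.28·2.051059 = 0.114022
u(0.56) ≈ 0.1140

0.1140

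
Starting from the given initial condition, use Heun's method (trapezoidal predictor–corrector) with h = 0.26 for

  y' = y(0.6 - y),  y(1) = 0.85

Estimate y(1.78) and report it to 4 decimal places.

Heun: k1 = f(t_n, y_n); k2 = f(t_n + h, y_n + h·k1); y_{n+1} = y_n + (h/2)·(k1 + k2).
t=1.000000, y=0.850000:
  k1 = f(1.000000, 0.850000) = -0.212500
  k2 = f(1.260000, 0.794750) = -0.154778
  y ← 0.850000 + (0.26/2)·(-0.212500 + (-0.154778)) = 0.802254
t=1.260000, y=0.802254:
  k1 = f(1.260000, 0.802254) = -0.162259
  k2 = f(1.520000, 0.760067) = -0.121661
  y ← 0.802254 + (0.26/2)·(-0.162259 + (-0.121661)) = 0.765344
t=1.520000, y=0.765344:
  k1 = f(1.520000, 0.765344) = -0.126545
  k2 = f(1.780000, 0.732443) = -0.097007
  y ← 0.765344 + (0.26/2)·(-0.126545 + (-0.097007)) = 0.736283
y(1.78) ≈ 0.7363

0.7363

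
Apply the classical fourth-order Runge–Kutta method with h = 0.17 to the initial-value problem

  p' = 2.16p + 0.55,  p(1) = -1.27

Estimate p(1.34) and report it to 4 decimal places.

RK4: k1 = f(x_n, p_n); k2 = f(x_n + h/2, p_n + (h/2)·k1); k3 = f(x_n + h/2, p_n + (h/2)·k2); k4 = f(x_n + h, p_n + h·k3); p_{n+1} = p_n + (h/6)·(k1 + 2k2 + 2k3 + k4).
x=1.000000, p=-1.270000:
  k1 = f(1.000000, -1.270000) = -2.193200
  k2 = f(1.085000, -1.456422) = -2.595872
  k3 = f(1.085000, -1.490649) = -2.669802
  k4 = f(1.170000, -1.723866) = -3.173551
  p ← -1.270000 + (0.17/6)·(k1 + 2k2 + 2k3 + k4) = -1.720446
x=1.170000, p=-1.720446:
  k1 = f(1.170000, -1.720446) = -3.166164
  k2 = f(1.255000, -1.989570) = -3.747471
  k3 = f(1.255000, -2.038981) = -3.854199
  k4 = f(1.340000, -2.375660) = -4.581426
  p ← -1.720446 + (0.17/6)·(k1 + 2k2 + 2k3 + k4) = -2.370722
p(1.34) ≈ -2.3707

-2.3707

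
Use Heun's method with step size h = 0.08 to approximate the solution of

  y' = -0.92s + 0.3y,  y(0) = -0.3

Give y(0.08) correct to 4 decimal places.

Heun: k1 = f(s_n, y_n); k2 = f(s_n + h, y_n + h·k1); y_{n+1} = y_n + (h/2)·(k1 + k2).
s=0.000000, y=-0.300000:
  k1 = f(0.000000, -0.300000) = -0.090000
  k2 = f(0.080000, -0.307200) = -0.165760
  y ← -0.300000 + (0.08/2)·(-0.090000 + (-0.165760)) = -0.310230
y(0.08) ≈ -0.3102

-0.3102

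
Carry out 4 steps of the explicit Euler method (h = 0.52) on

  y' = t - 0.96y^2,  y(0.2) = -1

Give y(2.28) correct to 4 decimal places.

-7.9489

Euler: y_{n+1} = y_n + h·f(t_n, y_n).
t=0.200000, y=-1.000000: f=-0.760000 → y ← -1.000000 + 0.52·(-0.760000) = -1.395200
t=0.720000, y=-1.395200: f=-1.148720 → y ← -1.395200 + 0.52·(-1.148720) = -1.992534
t=1.240000, y=-1.992534: f=-2.571385 → y ← -1.992534 + 0.52·(-2.571385) = -3.329654
t=1.760000, y=-3.329654: f=-8.883135 → y ← -3.329654 + 0.52·(-8.883135) = -7.948885
y(2.28) ≈ -7.9489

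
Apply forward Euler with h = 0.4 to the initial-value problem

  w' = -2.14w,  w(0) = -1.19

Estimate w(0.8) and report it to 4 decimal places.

Euler: w_{n+1} = w_n + h·f(x_n, w_n).
x=0.000000, w=-1.190000: f=2.546600 → w ← -1.190000 + 0.4·2.546600 = -0.171360
x=0.400000, w=-0.171360: f=0.366710 → w ← -0.171360 + 0.4·0.366710 = -0.024676
w(0.8) ≈ -0.0247

-0.0247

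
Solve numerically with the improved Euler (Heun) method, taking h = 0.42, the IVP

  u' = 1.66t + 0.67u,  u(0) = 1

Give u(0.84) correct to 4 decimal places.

2.4189

Heun: k1 = f(t_n, u_n); k2 = f(t_n + h, u_n + h·k1); u_{n+1} = u_n + (h/2)·(k1 + k2).
t=0.000000, u=1.000000:
  k1 = f(0.000000, 1.000000) = 0.670000
  k2 = f(0.420000, 1.281400) = 1.555738
  u ← 1.000000 + (0.42/2)·(0.670000 + 1.555738) = 1.467405
t=0.420000, u=1.467405:
  k1 = f(0.420000, 1.467405) = 1.680361
  k2 = f(0.840000, 2.173157) = 2.850415
  u ← 1.467405 + (0.42/2)·(1.680361 + 2.850415) = 2.418868
u(0.84) ≈ 2.4189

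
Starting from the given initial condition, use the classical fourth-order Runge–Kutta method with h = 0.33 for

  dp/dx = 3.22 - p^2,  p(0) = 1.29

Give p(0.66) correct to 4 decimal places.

1.7363

RK4: k1 = f(x_n, p_n); k2 = f(x_n + h/2, p_n + (h/2)·k1); k3 = f(x_n + h/2, p_n + (h/2)·k2); k4 = f(x_n + h, p_n + h·k3); p_{n+1} = p_n + (h/6)·(k1 + 2k2 + 2k3 + k4).
x=0.000000, p=1.290000:
  k1 = f(0.000000, 1.290000) = 1.555900
  k2 = f(0.165000, 1.546724) = 0.827646
  k3 = f(0.165000, 1.426562) = 1.184922
  k4 = f(0.330000, 1.681024) = 0.394158
  p ← 1.290000 + (0.33/6)·(k1 + 2k2 + 2k3 + k4) = 1.618636
x=0.330000, p=1.618636:
  k1 = f(0.330000, 1.618636) = 0.600019
  k2 = f(0.495000, 1.717639) = 0.269717
  k3 = f(0.495000, 1.663139) = 0.453969
  k4 = f(0.660000, 1.768445) = 0.092601
  p ← 1.618636 + (0.33/6)·(k1 + 2k2 + 2k3 + k4) = 1.736335
p(0.66) ≈ 1.7363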